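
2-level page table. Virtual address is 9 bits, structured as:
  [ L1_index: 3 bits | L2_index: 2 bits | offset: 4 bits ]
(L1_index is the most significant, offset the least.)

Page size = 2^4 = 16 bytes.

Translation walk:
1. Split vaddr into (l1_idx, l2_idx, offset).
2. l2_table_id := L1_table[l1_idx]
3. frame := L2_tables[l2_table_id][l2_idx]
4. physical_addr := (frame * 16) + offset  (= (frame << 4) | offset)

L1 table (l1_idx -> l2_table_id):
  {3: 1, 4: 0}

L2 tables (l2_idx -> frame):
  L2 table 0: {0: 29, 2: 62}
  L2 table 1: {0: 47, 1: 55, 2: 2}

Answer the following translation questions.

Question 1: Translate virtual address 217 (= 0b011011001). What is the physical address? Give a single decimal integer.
Answer: 889

Derivation:
vaddr = 217 = 0b011011001
Split: l1_idx=3, l2_idx=1, offset=9
L1[3] = 1
L2[1][1] = 55
paddr = 55 * 16 + 9 = 889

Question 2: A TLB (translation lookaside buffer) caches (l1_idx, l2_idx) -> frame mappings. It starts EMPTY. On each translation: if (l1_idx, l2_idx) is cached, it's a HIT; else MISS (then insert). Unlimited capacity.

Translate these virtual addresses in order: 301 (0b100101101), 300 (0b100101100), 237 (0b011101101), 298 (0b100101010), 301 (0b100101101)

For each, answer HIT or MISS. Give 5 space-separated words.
Answer: MISS HIT MISS HIT HIT

Derivation:
vaddr=301: (4,2) not in TLB -> MISS, insert
vaddr=300: (4,2) in TLB -> HIT
vaddr=237: (3,2) not in TLB -> MISS, insert
vaddr=298: (4,2) in TLB -> HIT
vaddr=301: (4,2) in TLB -> HIT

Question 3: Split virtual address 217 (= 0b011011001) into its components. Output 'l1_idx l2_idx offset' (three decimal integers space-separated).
vaddr = 217 = 0b011011001
  top 3 bits -> l1_idx = 3
  next 2 bits -> l2_idx = 1
  bottom 4 bits -> offset = 9

Answer: 3 1 9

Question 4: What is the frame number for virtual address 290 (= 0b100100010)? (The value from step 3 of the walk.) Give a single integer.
Answer: 62

Derivation:
vaddr = 290: l1_idx=4, l2_idx=2
L1[4] = 0; L2[0][2] = 62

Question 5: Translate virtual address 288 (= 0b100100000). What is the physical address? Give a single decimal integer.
vaddr = 288 = 0b100100000
Split: l1_idx=4, l2_idx=2, offset=0
L1[4] = 0
L2[0][2] = 62
paddr = 62 * 16 + 0 = 992

Answer: 992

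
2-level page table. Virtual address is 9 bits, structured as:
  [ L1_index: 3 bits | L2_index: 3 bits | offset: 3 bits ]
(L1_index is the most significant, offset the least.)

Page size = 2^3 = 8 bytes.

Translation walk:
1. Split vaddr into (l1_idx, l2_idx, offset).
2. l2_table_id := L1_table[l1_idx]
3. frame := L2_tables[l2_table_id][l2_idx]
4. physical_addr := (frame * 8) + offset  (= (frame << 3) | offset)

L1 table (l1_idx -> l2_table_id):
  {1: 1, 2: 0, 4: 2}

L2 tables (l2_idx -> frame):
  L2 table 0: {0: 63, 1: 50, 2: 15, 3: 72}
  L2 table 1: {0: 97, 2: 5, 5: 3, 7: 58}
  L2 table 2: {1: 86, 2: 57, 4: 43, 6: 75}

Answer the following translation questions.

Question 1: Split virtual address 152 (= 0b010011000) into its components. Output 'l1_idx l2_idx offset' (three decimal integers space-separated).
vaddr = 152 = 0b010011000
  top 3 bits -> l1_idx = 2
  next 3 bits -> l2_idx = 3
  bottom 3 bits -> offset = 0

Answer: 2 3 0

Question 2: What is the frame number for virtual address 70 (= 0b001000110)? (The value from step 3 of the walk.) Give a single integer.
vaddr = 70: l1_idx=1, l2_idx=0
L1[1] = 1; L2[1][0] = 97

Answer: 97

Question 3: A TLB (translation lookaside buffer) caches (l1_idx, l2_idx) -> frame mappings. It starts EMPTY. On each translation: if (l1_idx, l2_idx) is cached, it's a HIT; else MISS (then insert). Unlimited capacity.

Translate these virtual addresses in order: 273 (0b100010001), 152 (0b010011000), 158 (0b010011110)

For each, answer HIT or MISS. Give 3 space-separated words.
vaddr=273: (4,2) not in TLB -> MISS, insert
vaddr=152: (2,3) not in TLB -> MISS, insert
vaddr=158: (2,3) in TLB -> HIT

Answer: MISS MISS HIT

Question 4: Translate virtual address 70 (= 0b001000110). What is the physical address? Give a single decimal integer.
Answer: 782

Derivation:
vaddr = 70 = 0b001000110
Split: l1_idx=1, l2_idx=0, offset=6
L1[1] = 1
L2[1][0] = 97
paddr = 97 * 8 + 6 = 782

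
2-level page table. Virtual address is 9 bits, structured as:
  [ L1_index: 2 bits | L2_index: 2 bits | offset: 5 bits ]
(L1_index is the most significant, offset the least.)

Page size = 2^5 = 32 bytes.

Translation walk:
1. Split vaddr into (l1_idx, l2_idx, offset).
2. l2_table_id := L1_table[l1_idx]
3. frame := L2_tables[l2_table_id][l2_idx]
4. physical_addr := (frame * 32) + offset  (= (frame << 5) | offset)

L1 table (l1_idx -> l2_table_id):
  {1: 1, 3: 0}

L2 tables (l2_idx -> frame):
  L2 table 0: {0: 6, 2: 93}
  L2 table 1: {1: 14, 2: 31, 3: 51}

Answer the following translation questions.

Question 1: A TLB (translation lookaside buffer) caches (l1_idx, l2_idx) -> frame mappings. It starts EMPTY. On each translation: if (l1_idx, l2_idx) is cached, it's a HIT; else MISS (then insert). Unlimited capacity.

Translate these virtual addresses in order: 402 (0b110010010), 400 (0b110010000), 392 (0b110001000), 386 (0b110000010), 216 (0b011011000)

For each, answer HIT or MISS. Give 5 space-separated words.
vaddr=402: (3,0) not in TLB -> MISS, insert
vaddr=400: (3,0) in TLB -> HIT
vaddr=392: (3,0) in TLB -> HIT
vaddr=386: (3,0) in TLB -> HIT
vaddr=216: (1,2) not in TLB -> MISS, insert

Answer: MISS HIT HIT HIT MISS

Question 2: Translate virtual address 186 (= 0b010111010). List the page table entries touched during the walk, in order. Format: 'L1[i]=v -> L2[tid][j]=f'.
Answer: L1[1]=1 -> L2[1][1]=14

Derivation:
vaddr = 186 = 0b010111010
Split: l1_idx=1, l2_idx=1, offset=26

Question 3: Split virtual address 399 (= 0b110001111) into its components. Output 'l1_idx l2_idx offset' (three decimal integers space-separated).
vaddr = 399 = 0b110001111
  top 2 bits -> l1_idx = 3
  next 2 bits -> l2_idx = 0
  bottom 5 bits -> offset = 15

Answer: 3 0 15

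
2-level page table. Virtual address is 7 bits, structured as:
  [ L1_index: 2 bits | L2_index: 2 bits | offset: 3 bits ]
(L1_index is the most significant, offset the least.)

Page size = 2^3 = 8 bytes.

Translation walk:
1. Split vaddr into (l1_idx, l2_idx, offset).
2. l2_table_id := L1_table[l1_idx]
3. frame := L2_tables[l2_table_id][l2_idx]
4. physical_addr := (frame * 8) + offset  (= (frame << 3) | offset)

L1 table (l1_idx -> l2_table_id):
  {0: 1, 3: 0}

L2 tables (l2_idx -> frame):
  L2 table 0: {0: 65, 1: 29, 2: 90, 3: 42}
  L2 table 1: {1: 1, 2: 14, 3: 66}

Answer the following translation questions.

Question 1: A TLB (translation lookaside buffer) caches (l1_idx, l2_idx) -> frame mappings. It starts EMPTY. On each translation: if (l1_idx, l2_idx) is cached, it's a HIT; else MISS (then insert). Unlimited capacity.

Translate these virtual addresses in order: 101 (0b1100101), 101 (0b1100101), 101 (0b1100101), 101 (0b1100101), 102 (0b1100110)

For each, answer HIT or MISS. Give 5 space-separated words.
vaddr=101: (3,0) not in TLB -> MISS, insert
vaddr=101: (3,0) in TLB -> HIT
vaddr=101: (3,0) in TLB -> HIT
vaddr=101: (3,0) in TLB -> HIT
vaddr=102: (3,0) in TLB -> HIT

Answer: MISS HIT HIT HIT HIT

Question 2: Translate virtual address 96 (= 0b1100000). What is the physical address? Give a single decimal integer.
vaddr = 96 = 0b1100000
Split: l1_idx=3, l2_idx=0, offset=0
L1[3] = 0
L2[0][0] = 65
paddr = 65 * 8 + 0 = 520

Answer: 520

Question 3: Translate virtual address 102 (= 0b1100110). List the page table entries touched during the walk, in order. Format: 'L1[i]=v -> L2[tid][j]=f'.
Answer: L1[3]=0 -> L2[0][0]=65

Derivation:
vaddr = 102 = 0b1100110
Split: l1_idx=3, l2_idx=0, offset=6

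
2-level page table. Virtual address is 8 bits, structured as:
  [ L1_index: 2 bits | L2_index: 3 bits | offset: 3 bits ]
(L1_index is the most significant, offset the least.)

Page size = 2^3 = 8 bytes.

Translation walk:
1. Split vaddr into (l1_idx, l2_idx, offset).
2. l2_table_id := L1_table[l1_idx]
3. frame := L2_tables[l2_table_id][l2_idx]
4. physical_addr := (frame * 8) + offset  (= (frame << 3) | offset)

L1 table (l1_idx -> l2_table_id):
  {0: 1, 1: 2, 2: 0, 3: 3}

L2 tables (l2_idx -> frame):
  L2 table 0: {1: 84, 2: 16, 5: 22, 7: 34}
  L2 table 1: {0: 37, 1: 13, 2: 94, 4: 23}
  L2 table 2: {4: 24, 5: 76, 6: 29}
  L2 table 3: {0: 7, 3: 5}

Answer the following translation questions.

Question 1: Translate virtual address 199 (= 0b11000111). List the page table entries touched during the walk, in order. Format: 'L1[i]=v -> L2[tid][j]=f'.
vaddr = 199 = 0b11000111
Split: l1_idx=3, l2_idx=0, offset=7

Answer: L1[3]=3 -> L2[3][0]=7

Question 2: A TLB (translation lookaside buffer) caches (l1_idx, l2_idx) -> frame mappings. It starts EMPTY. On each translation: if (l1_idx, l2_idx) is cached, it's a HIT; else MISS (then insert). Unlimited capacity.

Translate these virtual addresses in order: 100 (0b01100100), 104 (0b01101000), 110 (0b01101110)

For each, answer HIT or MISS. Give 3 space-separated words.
Answer: MISS MISS HIT

Derivation:
vaddr=100: (1,4) not in TLB -> MISS, insert
vaddr=104: (1,5) not in TLB -> MISS, insert
vaddr=110: (1,5) in TLB -> HIT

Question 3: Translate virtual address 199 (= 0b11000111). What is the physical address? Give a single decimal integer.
vaddr = 199 = 0b11000111
Split: l1_idx=3, l2_idx=0, offset=7
L1[3] = 3
L2[3][0] = 7
paddr = 7 * 8 + 7 = 63

Answer: 63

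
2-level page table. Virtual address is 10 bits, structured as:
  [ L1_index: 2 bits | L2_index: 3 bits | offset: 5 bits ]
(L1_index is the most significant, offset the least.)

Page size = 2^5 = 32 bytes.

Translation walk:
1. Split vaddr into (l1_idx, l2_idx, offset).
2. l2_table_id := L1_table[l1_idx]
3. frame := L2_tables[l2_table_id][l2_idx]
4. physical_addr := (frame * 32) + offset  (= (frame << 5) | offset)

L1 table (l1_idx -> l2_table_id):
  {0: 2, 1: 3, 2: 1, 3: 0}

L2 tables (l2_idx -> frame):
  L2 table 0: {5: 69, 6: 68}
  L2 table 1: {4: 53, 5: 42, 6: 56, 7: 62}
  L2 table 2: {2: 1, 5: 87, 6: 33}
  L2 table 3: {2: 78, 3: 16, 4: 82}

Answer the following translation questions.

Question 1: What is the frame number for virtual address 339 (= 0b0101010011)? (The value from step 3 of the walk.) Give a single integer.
vaddr = 339: l1_idx=1, l2_idx=2
L1[1] = 3; L2[3][2] = 78

Answer: 78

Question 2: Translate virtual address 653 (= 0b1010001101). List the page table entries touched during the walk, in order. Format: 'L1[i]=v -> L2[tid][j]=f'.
Answer: L1[2]=1 -> L2[1][4]=53

Derivation:
vaddr = 653 = 0b1010001101
Split: l1_idx=2, l2_idx=4, offset=13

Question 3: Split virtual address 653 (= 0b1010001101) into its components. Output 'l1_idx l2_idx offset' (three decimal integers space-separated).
vaddr = 653 = 0b1010001101
  top 2 bits -> l1_idx = 2
  next 3 bits -> l2_idx = 4
  bottom 5 bits -> offset = 13

Answer: 2 4 13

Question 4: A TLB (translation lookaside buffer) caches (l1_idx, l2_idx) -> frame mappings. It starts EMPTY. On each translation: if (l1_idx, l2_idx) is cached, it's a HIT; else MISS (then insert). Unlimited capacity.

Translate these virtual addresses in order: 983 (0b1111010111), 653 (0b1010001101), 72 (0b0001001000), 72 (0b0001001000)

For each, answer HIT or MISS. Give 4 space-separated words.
Answer: MISS MISS MISS HIT

Derivation:
vaddr=983: (3,6) not in TLB -> MISS, insert
vaddr=653: (2,4) not in TLB -> MISS, insert
vaddr=72: (0,2) not in TLB -> MISS, insert
vaddr=72: (0,2) in TLB -> HIT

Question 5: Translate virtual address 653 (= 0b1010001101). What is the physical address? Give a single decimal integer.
Answer: 1709

Derivation:
vaddr = 653 = 0b1010001101
Split: l1_idx=2, l2_idx=4, offset=13
L1[2] = 1
L2[1][4] = 53
paddr = 53 * 32 + 13 = 1709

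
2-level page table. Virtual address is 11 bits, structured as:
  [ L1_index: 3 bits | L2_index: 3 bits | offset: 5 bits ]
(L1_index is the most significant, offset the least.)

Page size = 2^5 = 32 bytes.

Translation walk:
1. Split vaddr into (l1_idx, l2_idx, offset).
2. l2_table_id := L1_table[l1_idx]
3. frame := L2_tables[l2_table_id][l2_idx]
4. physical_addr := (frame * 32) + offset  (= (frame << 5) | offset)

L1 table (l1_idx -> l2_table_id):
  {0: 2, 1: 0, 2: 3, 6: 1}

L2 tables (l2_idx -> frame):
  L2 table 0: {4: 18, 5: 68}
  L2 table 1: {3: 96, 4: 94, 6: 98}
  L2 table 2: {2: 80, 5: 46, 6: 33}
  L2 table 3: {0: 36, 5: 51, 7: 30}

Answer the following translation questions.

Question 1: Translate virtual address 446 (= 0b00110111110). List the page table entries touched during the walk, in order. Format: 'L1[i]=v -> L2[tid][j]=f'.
vaddr = 446 = 0b00110111110
Split: l1_idx=1, l2_idx=5, offset=30

Answer: L1[1]=0 -> L2[0][5]=68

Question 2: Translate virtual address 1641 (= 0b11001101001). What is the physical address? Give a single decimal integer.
Answer: 3081

Derivation:
vaddr = 1641 = 0b11001101001
Split: l1_idx=6, l2_idx=3, offset=9
L1[6] = 1
L2[1][3] = 96
paddr = 96 * 32 + 9 = 3081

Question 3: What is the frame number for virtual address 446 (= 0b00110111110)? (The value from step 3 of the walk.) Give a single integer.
vaddr = 446: l1_idx=1, l2_idx=5
L1[1] = 0; L2[0][5] = 68

Answer: 68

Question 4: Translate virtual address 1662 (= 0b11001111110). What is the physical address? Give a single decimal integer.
Answer: 3102

Derivation:
vaddr = 1662 = 0b11001111110
Split: l1_idx=6, l2_idx=3, offset=30
L1[6] = 1
L2[1][3] = 96
paddr = 96 * 32 + 30 = 3102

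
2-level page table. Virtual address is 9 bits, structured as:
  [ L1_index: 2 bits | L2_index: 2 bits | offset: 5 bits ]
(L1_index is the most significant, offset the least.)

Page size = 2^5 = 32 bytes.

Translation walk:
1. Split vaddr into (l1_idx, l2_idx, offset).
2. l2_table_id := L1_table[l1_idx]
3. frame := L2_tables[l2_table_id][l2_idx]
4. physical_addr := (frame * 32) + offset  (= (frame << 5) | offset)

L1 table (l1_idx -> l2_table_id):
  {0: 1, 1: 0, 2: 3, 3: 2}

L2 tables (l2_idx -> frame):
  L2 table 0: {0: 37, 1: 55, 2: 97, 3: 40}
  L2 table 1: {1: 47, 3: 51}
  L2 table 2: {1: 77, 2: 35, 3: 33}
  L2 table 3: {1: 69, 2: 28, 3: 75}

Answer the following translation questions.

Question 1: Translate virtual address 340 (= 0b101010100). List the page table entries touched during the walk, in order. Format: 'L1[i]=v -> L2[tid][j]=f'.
vaddr = 340 = 0b101010100
Split: l1_idx=2, l2_idx=2, offset=20

Answer: L1[2]=3 -> L2[3][2]=28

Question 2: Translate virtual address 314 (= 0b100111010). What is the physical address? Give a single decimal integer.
vaddr = 314 = 0b100111010
Split: l1_idx=2, l2_idx=1, offset=26
L1[2] = 3
L2[3][1] = 69
paddr = 69 * 32 + 26 = 2234

Answer: 2234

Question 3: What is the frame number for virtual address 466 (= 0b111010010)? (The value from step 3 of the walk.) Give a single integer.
Answer: 35

Derivation:
vaddr = 466: l1_idx=3, l2_idx=2
L1[3] = 2; L2[2][2] = 35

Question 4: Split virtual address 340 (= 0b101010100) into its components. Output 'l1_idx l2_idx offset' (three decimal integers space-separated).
vaddr = 340 = 0b101010100
  top 2 bits -> l1_idx = 2
  next 2 bits -> l2_idx = 2
  bottom 5 bits -> offset = 20

Answer: 2 2 20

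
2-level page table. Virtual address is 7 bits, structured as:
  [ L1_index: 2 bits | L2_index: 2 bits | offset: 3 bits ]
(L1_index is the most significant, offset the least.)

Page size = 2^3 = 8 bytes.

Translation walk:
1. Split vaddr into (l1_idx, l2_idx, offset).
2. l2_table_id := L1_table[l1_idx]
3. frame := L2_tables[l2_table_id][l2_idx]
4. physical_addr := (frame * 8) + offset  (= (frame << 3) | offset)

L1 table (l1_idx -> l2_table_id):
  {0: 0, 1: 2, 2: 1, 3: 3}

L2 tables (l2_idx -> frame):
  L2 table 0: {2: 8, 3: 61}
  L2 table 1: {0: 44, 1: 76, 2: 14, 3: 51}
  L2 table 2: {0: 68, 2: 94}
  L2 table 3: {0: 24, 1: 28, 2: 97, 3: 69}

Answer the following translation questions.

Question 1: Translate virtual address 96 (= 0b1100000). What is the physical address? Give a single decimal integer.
Answer: 192

Derivation:
vaddr = 96 = 0b1100000
Split: l1_idx=3, l2_idx=0, offset=0
L1[3] = 3
L2[3][0] = 24
paddr = 24 * 8 + 0 = 192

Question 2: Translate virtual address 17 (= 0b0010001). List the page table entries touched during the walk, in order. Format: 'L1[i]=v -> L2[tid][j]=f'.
vaddr = 17 = 0b0010001
Split: l1_idx=0, l2_idx=2, offset=1

Answer: L1[0]=0 -> L2[0][2]=8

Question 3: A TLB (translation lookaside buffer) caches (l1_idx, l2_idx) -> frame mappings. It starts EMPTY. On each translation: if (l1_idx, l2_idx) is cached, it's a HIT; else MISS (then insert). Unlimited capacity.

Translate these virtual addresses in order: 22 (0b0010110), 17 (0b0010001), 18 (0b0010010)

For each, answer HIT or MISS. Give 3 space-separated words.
vaddr=22: (0,2) not in TLB -> MISS, insert
vaddr=17: (0,2) in TLB -> HIT
vaddr=18: (0,2) in TLB -> HIT

Answer: MISS HIT HIT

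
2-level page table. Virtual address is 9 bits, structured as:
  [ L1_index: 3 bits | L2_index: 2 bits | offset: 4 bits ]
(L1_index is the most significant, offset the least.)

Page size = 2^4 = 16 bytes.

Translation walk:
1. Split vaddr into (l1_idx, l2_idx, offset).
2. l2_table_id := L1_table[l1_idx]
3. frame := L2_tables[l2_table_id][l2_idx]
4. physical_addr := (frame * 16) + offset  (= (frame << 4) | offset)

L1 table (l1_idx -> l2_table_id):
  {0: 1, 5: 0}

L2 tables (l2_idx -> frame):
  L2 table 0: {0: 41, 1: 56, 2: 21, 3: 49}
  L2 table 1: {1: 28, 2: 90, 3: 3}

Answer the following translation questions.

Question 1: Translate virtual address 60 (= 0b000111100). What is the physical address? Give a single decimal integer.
vaddr = 60 = 0b000111100
Split: l1_idx=0, l2_idx=3, offset=12
L1[0] = 1
L2[1][3] = 3
paddr = 3 * 16 + 12 = 60

Answer: 60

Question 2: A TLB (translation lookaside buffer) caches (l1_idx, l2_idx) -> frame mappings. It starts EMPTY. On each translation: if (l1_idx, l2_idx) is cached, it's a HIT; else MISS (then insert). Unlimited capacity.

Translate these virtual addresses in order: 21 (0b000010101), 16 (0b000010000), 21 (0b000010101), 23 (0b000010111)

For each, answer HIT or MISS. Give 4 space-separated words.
Answer: MISS HIT HIT HIT

Derivation:
vaddr=21: (0,1) not in TLB -> MISS, insert
vaddr=16: (0,1) in TLB -> HIT
vaddr=21: (0,1) in TLB -> HIT
vaddr=23: (0,1) in TLB -> HIT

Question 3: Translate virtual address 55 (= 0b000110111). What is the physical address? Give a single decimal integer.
vaddr = 55 = 0b000110111
Split: l1_idx=0, l2_idx=3, offset=7
L1[0] = 1
L2[1][3] = 3
paddr = 3 * 16 + 7 = 55

Answer: 55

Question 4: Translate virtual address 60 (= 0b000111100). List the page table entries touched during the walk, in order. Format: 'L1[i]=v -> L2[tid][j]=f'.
vaddr = 60 = 0b000111100
Split: l1_idx=0, l2_idx=3, offset=12

Answer: L1[0]=1 -> L2[1][3]=3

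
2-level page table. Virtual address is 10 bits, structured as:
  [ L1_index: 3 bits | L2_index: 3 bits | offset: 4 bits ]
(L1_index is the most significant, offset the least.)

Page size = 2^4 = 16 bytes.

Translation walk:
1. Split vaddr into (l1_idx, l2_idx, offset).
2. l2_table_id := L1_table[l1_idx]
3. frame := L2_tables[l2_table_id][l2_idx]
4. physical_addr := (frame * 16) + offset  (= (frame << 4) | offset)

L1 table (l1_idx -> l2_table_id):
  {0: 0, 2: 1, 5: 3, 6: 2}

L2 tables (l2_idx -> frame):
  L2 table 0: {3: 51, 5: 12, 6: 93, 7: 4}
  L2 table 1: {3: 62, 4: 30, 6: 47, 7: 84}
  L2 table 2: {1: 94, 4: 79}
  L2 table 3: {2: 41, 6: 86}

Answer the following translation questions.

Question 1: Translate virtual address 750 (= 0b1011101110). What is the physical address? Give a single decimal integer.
vaddr = 750 = 0b1011101110
Split: l1_idx=5, l2_idx=6, offset=14
L1[5] = 3
L2[3][6] = 86
paddr = 86 * 16 + 14 = 1390

Answer: 1390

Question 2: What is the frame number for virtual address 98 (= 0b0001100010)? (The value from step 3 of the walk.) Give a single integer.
Answer: 93

Derivation:
vaddr = 98: l1_idx=0, l2_idx=6
L1[0] = 0; L2[0][6] = 93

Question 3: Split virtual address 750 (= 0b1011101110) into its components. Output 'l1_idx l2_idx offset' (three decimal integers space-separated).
Answer: 5 6 14

Derivation:
vaddr = 750 = 0b1011101110
  top 3 bits -> l1_idx = 5
  next 3 bits -> l2_idx = 6
  bottom 4 bits -> offset = 14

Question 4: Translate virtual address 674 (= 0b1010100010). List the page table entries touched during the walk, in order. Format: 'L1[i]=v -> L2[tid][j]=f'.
Answer: L1[5]=3 -> L2[3][2]=41

Derivation:
vaddr = 674 = 0b1010100010
Split: l1_idx=5, l2_idx=2, offset=2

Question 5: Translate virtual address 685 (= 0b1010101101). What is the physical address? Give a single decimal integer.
Answer: 669

Derivation:
vaddr = 685 = 0b1010101101
Split: l1_idx=5, l2_idx=2, offset=13
L1[5] = 3
L2[3][2] = 41
paddr = 41 * 16 + 13 = 669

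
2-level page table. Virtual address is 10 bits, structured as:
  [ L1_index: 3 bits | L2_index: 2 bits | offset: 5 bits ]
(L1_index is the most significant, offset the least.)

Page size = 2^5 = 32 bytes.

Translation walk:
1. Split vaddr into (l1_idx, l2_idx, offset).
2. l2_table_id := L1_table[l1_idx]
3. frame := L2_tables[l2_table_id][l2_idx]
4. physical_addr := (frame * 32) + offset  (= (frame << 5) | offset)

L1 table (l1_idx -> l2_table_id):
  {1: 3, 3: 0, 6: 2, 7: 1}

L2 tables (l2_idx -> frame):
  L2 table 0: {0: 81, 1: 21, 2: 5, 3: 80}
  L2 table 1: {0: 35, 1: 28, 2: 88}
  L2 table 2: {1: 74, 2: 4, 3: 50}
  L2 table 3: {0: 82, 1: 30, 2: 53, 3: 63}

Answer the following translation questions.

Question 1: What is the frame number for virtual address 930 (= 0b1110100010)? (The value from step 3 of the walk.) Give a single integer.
Answer: 28

Derivation:
vaddr = 930: l1_idx=7, l2_idx=1
L1[7] = 1; L2[1][1] = 28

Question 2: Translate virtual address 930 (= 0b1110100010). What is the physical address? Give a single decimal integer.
Answer: 898

Derivation:
vaddr = 930 = 0b1110100010
Split: l1_idx=7, l2_idx=1, offset=2
L1[7] = 1
L2[1][1] = 28
paddr = 28 * 32 + 2 = 898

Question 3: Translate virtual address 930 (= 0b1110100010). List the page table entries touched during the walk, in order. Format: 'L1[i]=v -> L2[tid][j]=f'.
vaddr = 930 = 0b1110100010
Split: l1_idx=7, l2_idx=1, offset=2

Answer: L1[7]=1 -> L2[1][1]=28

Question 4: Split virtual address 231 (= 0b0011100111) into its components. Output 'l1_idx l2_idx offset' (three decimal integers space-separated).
vaddr = 231 = 0b0011100111
  top 3 bits -> l1_idx = 1
  next 2 bits -> l2_idx = 3
  bottom 5 bits -> offset = 7

Answer: 1 3 7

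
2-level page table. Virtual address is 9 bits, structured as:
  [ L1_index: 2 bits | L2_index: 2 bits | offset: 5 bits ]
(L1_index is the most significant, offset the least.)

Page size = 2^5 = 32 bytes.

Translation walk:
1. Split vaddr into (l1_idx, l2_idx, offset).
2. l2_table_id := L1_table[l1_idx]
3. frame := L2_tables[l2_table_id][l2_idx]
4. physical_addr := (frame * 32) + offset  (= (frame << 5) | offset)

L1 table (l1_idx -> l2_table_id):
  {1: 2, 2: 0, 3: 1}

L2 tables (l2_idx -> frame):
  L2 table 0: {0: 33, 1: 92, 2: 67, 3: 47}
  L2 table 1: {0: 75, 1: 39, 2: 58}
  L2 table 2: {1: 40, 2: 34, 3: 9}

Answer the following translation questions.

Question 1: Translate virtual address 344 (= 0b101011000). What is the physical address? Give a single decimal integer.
vaddr = 344 = 0b101011000
Split: l1_idx=2, l2_idx=2, offset=24
L1[2] = 0
L2[0][2] = 67
paddr = 67 * 32 + 24 = 2168

Answer: 2168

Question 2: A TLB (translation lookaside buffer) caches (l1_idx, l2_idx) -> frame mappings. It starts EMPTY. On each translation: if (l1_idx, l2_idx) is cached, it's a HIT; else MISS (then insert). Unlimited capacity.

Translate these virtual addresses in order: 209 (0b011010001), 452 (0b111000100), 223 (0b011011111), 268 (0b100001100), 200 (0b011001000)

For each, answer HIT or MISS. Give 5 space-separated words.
vaddr=209: (1,2) not in TLB -> MISS, insert
vaddr=452: (3,2) not in TLB -> MISS, insert
vaddr=223: (1,2) in TLB -> HIT
vaddr=268: (2,0) not in TLB -> MISS, insert
vaddr=200: (1,2) in TLB -> HIT

Answer: MISS MISS HIT MISS HIT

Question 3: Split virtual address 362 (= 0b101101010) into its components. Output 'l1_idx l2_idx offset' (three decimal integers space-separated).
vaddr = 362 = 0b101101010
  top 2 bits -> l1_idx = 2
  next 2 bits -> l2_idx = 3
  bottom 5 bits -> offset = 10

Answer: 2 3 10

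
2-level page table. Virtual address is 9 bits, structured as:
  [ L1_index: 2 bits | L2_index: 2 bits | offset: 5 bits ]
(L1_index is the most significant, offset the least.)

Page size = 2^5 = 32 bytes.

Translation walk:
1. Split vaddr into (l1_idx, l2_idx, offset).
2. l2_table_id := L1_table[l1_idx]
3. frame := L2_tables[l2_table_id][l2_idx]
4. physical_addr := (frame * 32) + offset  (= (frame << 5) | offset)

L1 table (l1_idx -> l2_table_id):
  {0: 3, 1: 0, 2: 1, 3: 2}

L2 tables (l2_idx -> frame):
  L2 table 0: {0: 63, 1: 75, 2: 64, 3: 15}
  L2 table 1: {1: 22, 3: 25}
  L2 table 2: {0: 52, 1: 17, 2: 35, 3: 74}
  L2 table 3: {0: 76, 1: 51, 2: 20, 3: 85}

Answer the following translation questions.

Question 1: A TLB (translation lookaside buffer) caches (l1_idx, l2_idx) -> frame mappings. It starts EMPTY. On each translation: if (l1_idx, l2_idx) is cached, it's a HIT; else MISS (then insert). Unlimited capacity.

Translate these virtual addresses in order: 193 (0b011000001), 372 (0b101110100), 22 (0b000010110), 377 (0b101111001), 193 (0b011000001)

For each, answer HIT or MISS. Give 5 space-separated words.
Answer: MISS MISS MISS HIT HIT

Derivation:
vaddr=193: (1,2) not in TLB -> MISS, insert
vaddr=372: (2,3) not in TLB -> MISS, insert
vaddr=22: (0,0) not in TLB -> MISS, insert
vaddr=377: (2,3) in TLB -> HIT
vaddr=193: (1,2) in TLB -> HIT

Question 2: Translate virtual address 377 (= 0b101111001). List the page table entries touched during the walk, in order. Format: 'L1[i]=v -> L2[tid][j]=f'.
vaddr = 377 = 0b101111001
Split: l1_idx=2, l2_idx=3, offset=25

Answer: L1[2]=1 -> L2[1][3]=25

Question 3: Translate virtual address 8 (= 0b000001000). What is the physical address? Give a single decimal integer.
Answer: 2440

Derivation:
vaddr = 8 = 0b000001000
Split: l1_idx=0, l2_idx=0, offset=8
L1[0] = 3
L2[3][0] = 76
paddr = 76 * 32 + 8 = 2440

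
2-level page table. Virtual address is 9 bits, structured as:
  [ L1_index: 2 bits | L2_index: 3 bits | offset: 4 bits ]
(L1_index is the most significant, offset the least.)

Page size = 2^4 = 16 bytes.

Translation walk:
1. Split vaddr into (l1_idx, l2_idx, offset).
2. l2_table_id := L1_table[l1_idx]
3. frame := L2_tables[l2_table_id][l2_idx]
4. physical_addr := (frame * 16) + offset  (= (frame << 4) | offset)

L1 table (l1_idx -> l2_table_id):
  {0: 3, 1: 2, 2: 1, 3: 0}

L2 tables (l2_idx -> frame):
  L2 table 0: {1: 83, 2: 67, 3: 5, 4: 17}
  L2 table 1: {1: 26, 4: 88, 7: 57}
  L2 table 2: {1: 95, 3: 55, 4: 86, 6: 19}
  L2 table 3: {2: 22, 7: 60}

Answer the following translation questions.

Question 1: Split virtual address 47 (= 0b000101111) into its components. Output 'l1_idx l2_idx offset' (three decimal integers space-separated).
Answer: 0 2 15

Derivation:
vaddr = 47 = 0b000101111
  top 2 bits -> l1_idx = 0
  next 3 bits -> l2_idx = 2
  bottom 4 bits -> offset = 15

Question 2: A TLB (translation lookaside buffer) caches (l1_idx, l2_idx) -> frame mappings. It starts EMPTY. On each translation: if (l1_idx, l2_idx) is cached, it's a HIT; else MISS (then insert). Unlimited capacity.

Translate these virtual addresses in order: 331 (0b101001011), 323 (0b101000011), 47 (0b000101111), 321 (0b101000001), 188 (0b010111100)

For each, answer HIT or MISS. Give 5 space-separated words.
vaddr=331: (2,4) not in TLB -> MISS, insert
vaddr=323: (2,4) in TLB -> HIT
vaddr=47: (0,2) not in TLB -> MISS, insert
vaddr=321: (2,4) in TLB -> HIT
vaddr=188: (1,3) not in TLB -> MISS, insert

Answer: MISS HIT MISS HIT MISS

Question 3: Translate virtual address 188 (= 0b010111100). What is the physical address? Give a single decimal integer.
Answer: 892

Derivation:
vaddr = 188 = 0b010111100
Split: l1_idx=1, l2_idx=3, offset=12
L1[1] = 2
L2[2][3] = 55
paddr = 55 * 16 + 12 = 892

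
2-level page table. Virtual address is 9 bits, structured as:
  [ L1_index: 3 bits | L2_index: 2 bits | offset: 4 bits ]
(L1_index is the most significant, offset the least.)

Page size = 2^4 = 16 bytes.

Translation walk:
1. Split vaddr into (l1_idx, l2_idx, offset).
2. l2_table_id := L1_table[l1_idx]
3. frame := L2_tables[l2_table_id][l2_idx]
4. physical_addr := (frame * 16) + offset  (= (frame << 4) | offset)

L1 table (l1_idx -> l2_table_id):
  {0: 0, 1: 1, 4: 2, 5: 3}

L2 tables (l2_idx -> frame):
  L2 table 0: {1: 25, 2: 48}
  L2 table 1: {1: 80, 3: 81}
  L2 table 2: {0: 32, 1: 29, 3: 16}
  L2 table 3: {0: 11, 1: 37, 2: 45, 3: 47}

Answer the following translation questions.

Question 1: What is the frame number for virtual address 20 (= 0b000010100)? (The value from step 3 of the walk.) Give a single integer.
vaddr = 20: l1_idx=0, l2_idx=1
L1[0] = 0; L2[0][1] = 25

Answer: 25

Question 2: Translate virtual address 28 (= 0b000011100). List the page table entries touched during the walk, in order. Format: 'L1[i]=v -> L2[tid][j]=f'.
Answer: L1[0]=0 -> L2[0][1]=25

Derivation:
vaddr = 28 = 0b000011100
Split: l1_idx=0, l2_idx=1, offset=12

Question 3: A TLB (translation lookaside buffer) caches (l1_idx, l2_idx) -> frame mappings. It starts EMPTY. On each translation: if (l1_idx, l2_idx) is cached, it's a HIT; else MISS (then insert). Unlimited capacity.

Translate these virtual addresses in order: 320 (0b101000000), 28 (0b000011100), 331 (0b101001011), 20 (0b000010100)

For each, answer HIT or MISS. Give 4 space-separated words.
Answer: MISS MISS HIT HIT

Derivation:
vaddr=320: (5,0) not in TLB -> MISS, insert
vaddr=28: (0,1) not in TLB -> MISS, insert
vaddr=331: (5,0) in TLB -> HIT
vaddr=20: (0,1) in TLB -> HIT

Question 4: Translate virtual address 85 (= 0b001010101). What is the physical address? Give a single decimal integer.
Answer: 1285

Derivation:
vaddr = 85 = 0b001010101
Split: l1_idx=1, l2_idx=1, offset=5
L1[1] = 1
L2[1][1] = 80
paddr = 80 * 16 + 5 = 1285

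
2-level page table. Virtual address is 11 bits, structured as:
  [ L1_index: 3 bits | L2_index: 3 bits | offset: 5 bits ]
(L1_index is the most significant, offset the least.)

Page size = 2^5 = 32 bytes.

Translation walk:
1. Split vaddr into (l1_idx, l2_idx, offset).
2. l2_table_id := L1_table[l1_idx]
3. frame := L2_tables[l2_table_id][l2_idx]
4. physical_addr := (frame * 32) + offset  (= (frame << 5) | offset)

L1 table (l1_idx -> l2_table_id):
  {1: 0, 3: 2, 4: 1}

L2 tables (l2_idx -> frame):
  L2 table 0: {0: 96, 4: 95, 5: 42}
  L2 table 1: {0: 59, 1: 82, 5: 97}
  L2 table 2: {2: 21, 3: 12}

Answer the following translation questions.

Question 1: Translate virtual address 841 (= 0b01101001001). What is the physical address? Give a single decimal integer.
Answer: 681

Derivation:
vaddr = 841 = 0b01101001001
Split: l1_idx=3, l2_idx=2, offset=9
L1[3] = 2
L2[2][2] = 21
paddr = 21 * 32 + 9 = 681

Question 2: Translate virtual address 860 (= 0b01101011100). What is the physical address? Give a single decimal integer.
vaddr = 860 = 0b01101011100
Split: l1_idx=3, l2_idx=2, offset=28
L1[3] = 2
L2[2][2] = 21
paddr = 21 * 32 + 28 = 700

Answer: 700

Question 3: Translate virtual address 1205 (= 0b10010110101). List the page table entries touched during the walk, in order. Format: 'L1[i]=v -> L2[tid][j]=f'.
vaddr = 1205 = 0b10010110101
Split: l1_idx=4, l2_idx=5, offset=21

Answer: L1[4]=1 -> L2[1][5]=97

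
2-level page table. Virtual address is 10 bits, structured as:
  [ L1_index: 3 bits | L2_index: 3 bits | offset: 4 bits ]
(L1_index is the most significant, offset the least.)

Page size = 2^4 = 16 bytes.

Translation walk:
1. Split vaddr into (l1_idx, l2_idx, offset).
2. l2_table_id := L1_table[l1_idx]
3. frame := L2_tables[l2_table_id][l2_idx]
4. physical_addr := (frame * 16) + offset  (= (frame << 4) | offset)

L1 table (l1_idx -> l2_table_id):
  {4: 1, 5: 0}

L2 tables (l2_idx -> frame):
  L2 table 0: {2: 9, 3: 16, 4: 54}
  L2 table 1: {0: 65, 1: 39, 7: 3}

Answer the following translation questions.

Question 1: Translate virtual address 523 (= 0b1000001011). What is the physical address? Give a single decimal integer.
vaddr = 523 = 0b1000001011
Split: l1_idx=4, l2_idx=0, offset=11
L1[4] = 1
L2[1][0] = 65
paddr = 65 * 16 + 11 = 1051

Answer: 1051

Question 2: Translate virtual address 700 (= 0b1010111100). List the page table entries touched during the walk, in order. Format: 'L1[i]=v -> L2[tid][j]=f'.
vaddr = 700 = 0b1010111100
Split: l1_idx=5, l2_idx=3, offset=12

Answer: L1[5]=0 -> L2[0][3]=16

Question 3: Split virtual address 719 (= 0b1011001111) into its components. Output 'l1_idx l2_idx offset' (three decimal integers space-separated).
vaddr = 719 = 0b1011001111
  top 3 bits -> l1_idx = 5
  next 3 bits -> l2_idx = 4
  bottom 4 bits -> offset = 15

Answer: 5 4 15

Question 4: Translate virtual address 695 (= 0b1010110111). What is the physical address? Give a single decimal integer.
vaddr = 695 = 0b1010110111
Split: l1_idx=5, l2_idx=3, offset=7
L1[5] = 0
L2[0][3] = 16
paddr = 16 * 16 + 7 = 263

Answer: 263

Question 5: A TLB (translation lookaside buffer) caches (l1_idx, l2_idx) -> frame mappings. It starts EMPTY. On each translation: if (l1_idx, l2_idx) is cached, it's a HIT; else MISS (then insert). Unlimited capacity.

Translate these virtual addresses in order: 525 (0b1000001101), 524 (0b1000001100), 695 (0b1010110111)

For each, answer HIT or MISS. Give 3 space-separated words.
vaddr=525: (4,0) not in TLB -> MISS, insert
vaddr=524: (4,0) in TLB -> HIT
vaddr=695: (5,3) not in TLB -> MISS, insert

Answer: MISS HIT MISS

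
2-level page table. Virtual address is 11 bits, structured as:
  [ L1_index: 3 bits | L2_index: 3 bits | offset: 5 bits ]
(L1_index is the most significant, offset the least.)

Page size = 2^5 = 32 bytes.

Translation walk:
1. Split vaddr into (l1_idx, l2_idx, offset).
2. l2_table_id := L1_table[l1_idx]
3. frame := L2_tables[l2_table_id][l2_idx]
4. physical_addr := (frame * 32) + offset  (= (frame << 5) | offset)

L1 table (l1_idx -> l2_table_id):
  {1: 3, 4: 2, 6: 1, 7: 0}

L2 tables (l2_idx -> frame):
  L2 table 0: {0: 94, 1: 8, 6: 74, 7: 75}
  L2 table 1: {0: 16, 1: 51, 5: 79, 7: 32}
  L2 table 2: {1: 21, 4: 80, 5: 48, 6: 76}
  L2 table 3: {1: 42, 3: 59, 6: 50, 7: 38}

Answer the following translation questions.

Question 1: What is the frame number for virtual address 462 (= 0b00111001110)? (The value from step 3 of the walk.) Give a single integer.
Answer: 50

Derivation:
vaddr = 462: l1_idx=1, l2_idx=6
L1[1] = 3; L2[3][6] = 50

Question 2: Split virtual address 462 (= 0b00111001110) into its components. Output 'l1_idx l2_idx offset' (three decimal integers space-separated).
vaddr = 462 = 0b00111001110
  top 3 bits -> l1_idx = 1
  next 3 bits -> l2_idx = 6
  bottom 5 bits -> offset = 14

Answer: 1 6 14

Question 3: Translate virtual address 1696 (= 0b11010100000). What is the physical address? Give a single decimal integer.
Answer: 2528

Derivation:
vaddr = 1696 = 0b11010100000
Split: l1_idx=6, l2_idx=5, offset=0
L1[6] = 1
L2[1][5] = 79
paddr = 79 * 32 + 0 = 2528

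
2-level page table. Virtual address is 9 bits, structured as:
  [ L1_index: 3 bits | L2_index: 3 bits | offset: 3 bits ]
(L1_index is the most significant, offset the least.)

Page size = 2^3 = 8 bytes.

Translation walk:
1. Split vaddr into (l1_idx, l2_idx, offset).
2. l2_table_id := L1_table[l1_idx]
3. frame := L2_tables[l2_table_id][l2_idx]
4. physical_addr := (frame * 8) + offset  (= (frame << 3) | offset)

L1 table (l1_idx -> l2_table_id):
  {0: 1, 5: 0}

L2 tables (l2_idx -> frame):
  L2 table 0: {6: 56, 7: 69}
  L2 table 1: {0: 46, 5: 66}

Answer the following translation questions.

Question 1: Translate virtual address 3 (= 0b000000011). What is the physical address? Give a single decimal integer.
vaddr = 3 = 0b000000011
Split: l1_idx=0, l2_idx=0, offset=3
L1[0] = 1
L2[1][0] = 46
paddr = 46 * 8 + 3 = 371

Answer: 371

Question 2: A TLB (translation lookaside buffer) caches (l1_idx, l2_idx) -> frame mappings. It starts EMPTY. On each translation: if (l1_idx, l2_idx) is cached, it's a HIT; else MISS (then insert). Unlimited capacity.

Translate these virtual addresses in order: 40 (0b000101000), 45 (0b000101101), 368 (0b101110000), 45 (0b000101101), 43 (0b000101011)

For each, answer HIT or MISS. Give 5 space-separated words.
Answer: MISS HIT MISS HIT HIT

Derivation:
vaddr=40: (0,5) not in TLB -> MISS, insert
vaddr=45: (0,5) in TLB -> HIT
vaddr=368: (5,6) not in TLB -> MISS, insert
vaddr=45: (0,5) in TLB -> HIT
vaddr=43: (0,5) in TLB -> HIT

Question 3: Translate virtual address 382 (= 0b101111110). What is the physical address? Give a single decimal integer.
vaddr = 382 = 0b101111110
Split: l1_idx=5, l2_idx=7, offset=6
L1[5] = 0
L2[0][7] = 69
paddr = 69 * 8 + 6 = 558

Answer: 558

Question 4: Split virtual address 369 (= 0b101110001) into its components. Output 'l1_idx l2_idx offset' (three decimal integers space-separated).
vaddr = 369 = 0b101110001
  top 3 bits -> l1_idx = 5
  next 3 bits -> l2_idx = 6
  bottom 3 bits -> offset = 1

Answer: 5 6 1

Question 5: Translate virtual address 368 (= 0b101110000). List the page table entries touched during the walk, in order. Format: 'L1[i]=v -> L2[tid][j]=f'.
vaddr = 368 = 0b101110000
Split: l1_idx=5, l2_idx=6, offset=0

Answer: L1[5]=0 -> L2[0][6]=56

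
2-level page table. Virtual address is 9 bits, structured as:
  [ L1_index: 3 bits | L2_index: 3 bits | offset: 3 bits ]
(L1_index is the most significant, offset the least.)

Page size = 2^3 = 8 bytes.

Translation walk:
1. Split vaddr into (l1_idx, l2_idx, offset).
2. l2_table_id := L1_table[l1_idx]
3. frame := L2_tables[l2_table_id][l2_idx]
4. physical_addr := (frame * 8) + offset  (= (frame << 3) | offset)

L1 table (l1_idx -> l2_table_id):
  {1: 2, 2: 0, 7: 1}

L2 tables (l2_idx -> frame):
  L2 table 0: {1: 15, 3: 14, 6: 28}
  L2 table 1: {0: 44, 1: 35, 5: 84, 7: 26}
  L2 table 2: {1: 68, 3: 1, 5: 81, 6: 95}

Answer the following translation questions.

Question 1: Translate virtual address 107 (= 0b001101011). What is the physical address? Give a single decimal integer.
vaddr = 107 = 0b001101011
Split: l1_idx=1, l2_idx=5, offset=3
L1[1] = 2
L2[2][5] = 81
paddr = 81 * 8 + 3 = 651

Answer: 651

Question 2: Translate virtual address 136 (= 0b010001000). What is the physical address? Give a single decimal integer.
Answer: 120

Derivation:
vaddr = 136 = 0b010001000
Split: l1_idx=2, l2_idx=1, offset=0
L1[2] = 0
L2[0][1] = 15
paddr = 15 * 8 + 0 = 120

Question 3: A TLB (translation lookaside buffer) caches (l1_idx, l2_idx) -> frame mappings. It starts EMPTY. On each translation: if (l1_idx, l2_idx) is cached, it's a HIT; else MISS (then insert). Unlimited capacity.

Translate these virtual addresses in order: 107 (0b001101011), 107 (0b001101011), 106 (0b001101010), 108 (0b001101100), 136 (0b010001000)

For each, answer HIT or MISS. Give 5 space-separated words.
vaddr=107: (1,5) not in TLB -> MISS, insert
vaddr=107: (1,5) in TLB -> HIT
vaddr=106: (1,5) in TLB -> HIT
vaddr=108: (1,5) in TLB -> HIT
vaddr=136: (2,1) not in TLB -> MISS, insert

Answer: MISS HIT HIT HIT MISS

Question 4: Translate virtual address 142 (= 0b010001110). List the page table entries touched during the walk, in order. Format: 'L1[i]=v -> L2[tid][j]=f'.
vaddr = 142 = 0b010001110
Split: l1_idx=2, l2_idx=1, offset=6

Answer: L1[2]=0 -> L2[0][1]=15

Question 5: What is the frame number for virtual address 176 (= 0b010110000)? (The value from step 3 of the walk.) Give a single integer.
Answer: 28

Derivation:
vaddr = 176: l1_idx=2, l2_idx=6
L1[2] = 0; L2[0][6] = 28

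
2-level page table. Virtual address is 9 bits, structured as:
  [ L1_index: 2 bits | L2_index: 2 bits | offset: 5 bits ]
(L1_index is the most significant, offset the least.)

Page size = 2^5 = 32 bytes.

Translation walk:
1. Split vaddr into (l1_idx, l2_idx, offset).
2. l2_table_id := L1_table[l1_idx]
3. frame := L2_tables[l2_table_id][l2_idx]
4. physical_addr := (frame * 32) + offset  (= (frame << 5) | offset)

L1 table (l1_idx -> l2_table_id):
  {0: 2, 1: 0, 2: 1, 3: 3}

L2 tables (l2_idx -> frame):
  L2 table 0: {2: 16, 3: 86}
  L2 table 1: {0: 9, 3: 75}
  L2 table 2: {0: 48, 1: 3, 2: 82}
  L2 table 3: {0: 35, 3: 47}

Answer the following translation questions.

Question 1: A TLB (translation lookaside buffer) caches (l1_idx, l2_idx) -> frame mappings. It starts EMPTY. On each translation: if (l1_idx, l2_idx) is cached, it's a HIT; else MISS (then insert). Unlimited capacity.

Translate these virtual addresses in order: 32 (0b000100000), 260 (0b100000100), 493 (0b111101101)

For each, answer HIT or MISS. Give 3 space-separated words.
Answer: MISS MISS MISS

Derivation:
vaddr=32: (0,1) not in TLB -> MISS, insert
vaddr=260: (2,0) not in TLB -> MISS, insert
vaddr=493: (3,3) not in TLB -> MISS, insert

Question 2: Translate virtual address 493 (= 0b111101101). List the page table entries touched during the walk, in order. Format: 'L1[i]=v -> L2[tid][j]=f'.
vaddr = 493 = 0b111101101
Split: l1_idx=3, l2_idx=3, offset=13

Answer: L1[3]=3 -> L2[3][3]=47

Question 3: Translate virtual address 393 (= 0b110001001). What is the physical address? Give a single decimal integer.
vaddr = 393 = 0b110001001
Split: l1_idx=3, l2_idx=0, offset=9
L1[3] = 3
L2[3][0] = 35
paddr = 35 * 32 + 9 = 1129

Answer: 1129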